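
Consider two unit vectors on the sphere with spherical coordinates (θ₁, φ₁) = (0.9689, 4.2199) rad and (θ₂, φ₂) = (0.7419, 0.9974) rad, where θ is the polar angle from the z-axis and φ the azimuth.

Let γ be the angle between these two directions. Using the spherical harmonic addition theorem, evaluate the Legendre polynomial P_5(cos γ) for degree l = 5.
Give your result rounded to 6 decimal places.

Expand P_5 via completeness: Σ_{m} conj(Y_{5,m}) at Ω₁ times Y_{5,m} at Ω₂ —
  [-5]  conj(Y_{5,-5})(Ω₁) = (-0.110923, 0.137408) ; Y_{5,-5}(Ω₂) = (0.017727, 0.062921) ; Δ = (-0.010612, -0.004544)
  [-4]  conj(Y_{5,-4})(Ω₁) = (-0.149085, -0.353446) ; Y_{5,-4}(Ω₂) = (-0.149185, 0.169141) ; Δ = (0.082023, 0.027512)
  [-3]  conj(Y_{5,-3})(Ω₁) = (0.363657, 0.034039) ; Y_{5,-3}(Ω₂) = (-0.410623, -0.061805) ; Δ = (-0.147222, -0.036453)
  [-2]  conj(Y_{5,-2})(Ω₁) = (0.013780, -0.020769) ; Y_{5,-2}(Ω₂) = (-0.147921, -0.327705) ; Δ = (-0.008844, -0.001444)
  [-1]  conj(Y_{5,-1})(Ω₁) = (0.166005, 0.309370) ; Y_{5,-1}(Ω₂) = (-0.047695, 0.073858) ; Δ = (-0.030767, -0.002495)
  [+0]  conj(Y_{5,0})(Ω₁) = (-0.063986, -0.000000) ; Y_{5,0}(Ω₂) = (-0.382377, 0.000000) ; Δ = (0.024467, 0.000000)
  [+1]  conj(Y_{5,1})(Ω₁) = (-0.166005, 0.309370) ; Y_{5,1}(Ω₂) = (0.047695, 0.073858) ; Δ = (-0.030767, 0.002495)
  [+2]  conj(Y_{5,2})(Ω₁) = (0.013780, 0.020769) ; Y_{5,2}(Ω₂) = (-0.147921, 0.327705) ; Δ = (-0.008844, 0.001444)
  [+3]  conj(Y_{5,3})(Ω₁) = (-0.363657, 0.034039) ; Y_{5,3}(Ω₂) = (0.410623, -0.061805) ; Δ = (-0.147222, 0.036453)
  [+4]  conj(Y_{5,4})(Ω₁) = (-0.149085, 0.353446) ; Y_{5,4}(Ω₂) = (-0.149185, -0.169141) ; Δ = (0.082023, -0.027512)
  [+5]  conj(Y_{5,5})(Ω₁) = (0.110923, 0.137408) ; Y_{5,5}(Ω₂) = (-0.017727, 0.062921) ; Δ = (-0.010612, 0.004544)
Accumulated sum (-0.206378, 0.000000); after 4π/(2l+1) scaling, (-0.235766, 0.000000) ⇒ P_5 = -0.235766

-0.235766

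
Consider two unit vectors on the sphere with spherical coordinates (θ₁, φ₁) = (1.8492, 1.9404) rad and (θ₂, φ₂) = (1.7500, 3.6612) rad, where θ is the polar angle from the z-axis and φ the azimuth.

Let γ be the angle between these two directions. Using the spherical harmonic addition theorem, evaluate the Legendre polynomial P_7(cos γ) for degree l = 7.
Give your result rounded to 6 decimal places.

Addition theorem: P_7(cos γ) = (4π/15) Σ_m Y*_{lm}(Ω₁) Y_{lm}(Ω₂), m = −7…7:
  term(m=-7) = 0.14716 + 0.08441j   from Y*(Ω₁)=0.19997 + 0.32298j, Y(Ω₂)=0.39286 - 0.21241j
  term(m=-6) = -0.07644 + 0.09633j   from Y*(Ω₁)=-0.24483 + 0.32419j, Y(Ω₂)=0.30262 + 0.00725j
  term(m=-5) = -0.00074 - 0.00080j   from Y*(Ω₁)=0.00526 + 0.00150j, Y(Ω₂)=-0.17004 - 0.10275j
  term(m=-4) = 0.09108 - 0.06231j   from Y*(Ω₁)=0.03209 + 0.34638j, Y(Ω₂)=-0.15421 - 0.27723j
  term(m=-3) = -0.00552 - 0.01143j   from Y*(Ω₁)=-0.10291 + 0.05124j, Y(Ω₂)=-0.00132 + 0.11039j
  term(m=-2) = -0.08968 + 0.02774j   from Y*(Ω₁)=0.22055 + 0.20106j, Y(Ω₂)=-0.15945 + 0.27115j
  term(m=-1) = 0.00177 + 0.01168j   from Y*(Ω₁)=-0.05674 + 0.14645j, Y(Ω₂)=0.06529 - 0.03735j
  term(m=+0) = 0.08784 + 0.00000j   from Y*(Ω₁)=0.28106 + 0.00000j, Y(Ω₂)=0.31253 + 0.00000j
  term(m=+1) = 0.00177 - 0.01168j   from Y*(Ω₁)=0.05674 + 0.14645j, Y(Ω₂)=-0.06529 - 0.03735j
  term(m=+2) = -0.08968 - 0.02774j   from Y*(Ω₁)=0.22055 - 0.20106j, Y(Ω₂)=-0.15945 - 0.27115j
  term(m=+3) = -0.00552 + 0.01143j   from Y*(Ω₁)=0.10291 + 0.05124j, Y(Ω₂)=0.00132 + 0.11039j
  term(m=+4) = 0.09108 + 0.06231j   from Y*(Ω₁)=0.03209 - 0.34638j, Y(Ω₂)=-0.15421 + 0.27723j
  term(m=+5) = -0.00074 + 0.00080j   from Y*(Ω₁)=-0.00526 + 0.00150j, Y(Ω₂)=0.17004 - 0.10275j
  term(m=+6) = -0.07644 - 0.09633j   from Y*(Ω₁)=-0.24483 - 0.32419j, Y(Ω₂)=0.30262 - 0.00725j
  term(m=+7) = 0.14716 - 0.08441j   from Y*(Ω₁)=-0.19997 + 0.32298j, Y(Ω₂)=-0.39286 - 0.21241j
Accumulated sum 0.22308 + 0.00000j; after 4π/(2l+1) scaling, 0.18689 + 0.00000j ⇒ P_7 = 0.186885

0.186885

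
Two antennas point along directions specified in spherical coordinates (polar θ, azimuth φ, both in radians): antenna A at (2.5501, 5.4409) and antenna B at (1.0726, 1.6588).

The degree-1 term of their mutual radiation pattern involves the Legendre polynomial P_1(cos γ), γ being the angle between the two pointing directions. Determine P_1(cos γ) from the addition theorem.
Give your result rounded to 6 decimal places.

-0.789397

Summing Y*_{l m}(θ₁,φ₁)·Y_{l m}(θ₂,φ₂) over m ∈ [−1, 1]; prefactor 4π/(2·1+1) = 4.188790:
  m=-1: Y*=0.12826 - 0.14375j  Y=-0.02667 - 0.30232j  product -0.04688 - 0.03494j
  m=+0: Y*=-0.40559 + 0.00000j  Y=0.23347 + 0.00000j  product -0.09470 + 0.00000j
  m=+1: Y*=-0.12826 - 0.14375j  Y=0.02667 - 0.30232j  product -0.04688 + 0.03494j
Accumulated sum -0.18845 + 0.00000j; after 4π/(2l+1) scaling, -0.78940 + 0.00000j ⇒ P_1 = -0.789397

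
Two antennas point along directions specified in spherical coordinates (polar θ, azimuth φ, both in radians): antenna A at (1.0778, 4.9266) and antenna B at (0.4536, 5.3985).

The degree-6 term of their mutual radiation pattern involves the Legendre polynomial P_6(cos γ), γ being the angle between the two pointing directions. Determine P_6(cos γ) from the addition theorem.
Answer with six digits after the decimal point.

-0.331423

Summing Y*_{l m}(θ₁,φ₁)·Y_{l m}(θ₂,φ₂) over m ∈ [−6, 6]; prefactor 4π/(2·6+1) = 0.966644:
  [-6]  conj(Y_{6,-6})(Ω₁) = -0.063588-0.216615i ; Y_{6,-6}(Ω₂) = +0.001919-0.002831i ; Δ = -0.000735-0.000236i
  [-5]  conj(Y_{6,-5})(Ω₁) = +0.368764-0.201333i ; Y_{6,-5}(Ω₂) = -0.006926-0.023297i ; Δ = -0.007245-0.007197i
  [-4]  conj(Y_{6,-4})(Ω₁) = +0.205946+0.237697i ; Y_{6,-4}(Ω₂) = -0.095691-0.040136i ; Δ = -0.010167-0.031011i
  [-3]  conj(Y_{6,-3})(Ω₁) = +0.067722-0.090459i ; Y_{6,-3}(Ω₂) = -0.256284+0.135889i ; Δ = -0.005064+0.032386i
  [-2]  conj(Y_{6,-2})(Ω₁) = +0.316377+0.144493i ; Y_{6,-2}(Ω₂) = -0.098697+0.490477i ; Δ = -0.102096+0.140915i
  [-1]  conj(Y_{6,-1})(Ω₁) = -0.002334+0.010728i ; Y_{6,-1}(Ω₂) = +0.236862+0.289272i ; Δ = -0.003656+0.001866i
  [+0]  conj(Y_{6,0})(Ω₁) = +0.337609-0.000000i ; Y_{6,0}(Ω₂) = -0.251576+0.000000i ; Δ = -0.084934+0.000000i
  [+1]  conj(Y_{6,1})(Ω₁) = +0.002334+0.010728i ; Y_{6,1}(Ω₂) = -0.236862+0.289272i ; Δ = -0.003656-0.001866i
  [+2]  conj(Y_{6,2})(Ω₁) = +0.316377-0.144493i ; Y_{6,2}(Ω₂) = -0.098697-0.490477i ; Δ = -0.102096-0.140915i
  [+3]  conj(Y_{6,3})(Ω₁) = -0.067722-0.090459i ; Y_{6,3}(Ω₂) = +0.256284+0.135889i ; Δ = -0.005064-0.032386i
  [+4]  conj(Y_{6,4})(Ω₁) = +0.205946-0.237697i ; Y_{6,4}(Ω₂) = -0.095691+0.040136i ; Δ = -0.010167+0.031011i
  [+5]  conj(Y_{6,5})(Ω₁) = -0.368764-0.201333i ; Y_{6,5}(Ω₂) = +0.006926-0.023297i ; Δ = -0.007245+0.007197i
  [+6]  conj(Y_{6,6})(Ω₁) = -0.063588+0.216615i ; Y_{6,6}(Ω₂) = +0.001919+0.002831i ; Δ = -0.000735+0.000236i
Σ over m = -0.342860+0.000000i; ×(4π/13) → -0.331423+0.000000i. Real part: -0.331423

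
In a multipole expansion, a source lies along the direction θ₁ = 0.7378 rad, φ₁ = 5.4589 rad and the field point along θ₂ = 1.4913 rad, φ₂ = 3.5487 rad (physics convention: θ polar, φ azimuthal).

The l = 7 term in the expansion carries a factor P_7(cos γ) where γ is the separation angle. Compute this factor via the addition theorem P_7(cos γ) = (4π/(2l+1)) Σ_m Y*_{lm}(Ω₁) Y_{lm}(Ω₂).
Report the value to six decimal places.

Term-by-term m-sum for l=7 (normalisation 4π/15 = 0.837758):
  term(m=-7) = (0.010562, 0.010985)   from Y*(Ω₁)=(0.027145, 0.015298), Y(Ω₂)=(0.468409, 0.140719)
  term(m=-6) = (0.008395, -0.016706)   from Y*(Ω₁)=(0.029652, 0.124773), Y(Ω₂)=(-0.111602, -0.093801)
  term(m=-5) = (0.101685, 0.012904)   from Y*(Ω₁)=(-0.172244, 0.256716), Y(Ω₂)=(-0.148603, -0.296395)
  term(m=-4) = (-0.016264, -0.075131)   from Y*(Ω₁)=(-0.452267, 0.070922), Y(Ω₂)=(0.009672, 0.167638)
  term(m=-3) = (0.079157, -0.048814)   from Y*(Ω₁)=(-0.257130, -0.203184), Y(Ω₂)=(-0.097166, 0.266622)
  term(m=-2) = (0.016993, 0.013708)   from Y*(Ω₁)=(0.009600, 0.123180), Y(Ω₂)=(0.121296, -0.128496)
  term(m=-1) = (-0.034400, 0.097434)   from Y*(Ω₁)=(-0.264386, 0.285792), Y(Ω₂)=(0.243709, -0.105087)
  term(m=+0) = (-0.001230, 0.000000)   from Y*(Ω₁)=(0.006866, -0.000000), Y(Ω₂)=(-0.179169, 0.000000)
  term(m=+1) = (-0.034400, -0.097434)   from Y*(Ω₁)=(0.264386, 0.285792), Y(Ω₂)=(-0.243709, -0.105087)
  term(m=+2) = (0.016993, -0.013708)   from Y*(Ω₁)=(0.009600, -0.123180), Y(Ω₂)=(0.121296, 0.128496)
  term(m=+3) = (0.079157, 0.048814)   from Y*(Ω₁)=(0.257130, -0.203184), Y(Ω₂)=(0.097166, 0.266622)
  term(m=+4) = (-0.016264, 0.075131)   from Y*(Ω₁)=(-0.452267, -0.070922), Y(Ω₂)=(0.009672, -0.167638)
  term(m=+5) = (0.101685, -0.012904)   from Y*(Ω₁)=(0.172244, 0.256716), Y(Ω₂)=(0.148603, -0.296395)
  term(m=+6) = (0.008395, 0.016706)   from Y*(Ω₁)=(0.029652, -0.124773), Y(Ω₂)=(-0.111602, 0.093801)
  term(m=+7) = (0.010562, -0.010985)   from Y*(Ω₁)=(-0.027145, 0.015298), Y(Ω₂)=(-0.468409, 0.140719)
Σ over m = (0.331026, -0.000000); ×(4π/15) → (0.277319, -0.000000). Real part: 0.277319

0.277319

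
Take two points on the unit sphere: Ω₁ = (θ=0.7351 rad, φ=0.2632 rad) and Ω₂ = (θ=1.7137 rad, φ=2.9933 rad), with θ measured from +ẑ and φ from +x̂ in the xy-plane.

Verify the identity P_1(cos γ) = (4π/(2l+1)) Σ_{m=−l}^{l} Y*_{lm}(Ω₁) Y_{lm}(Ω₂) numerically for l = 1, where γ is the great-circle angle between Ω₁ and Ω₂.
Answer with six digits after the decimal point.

Summing Y*_{l m}(θ₁,φ₁)·Y_{l m}(θ₂,φ₂) over m ∈ [−1, 1]; prefactor 4π/(2·1+1) = 4.188790:
  [-1]  conj(Y_{1,-1})(Ω₁) = +0.223730+0.060284i ; Y_{1,-1}(Ω₂) = -0.338219-0.050526i ; Δ = -0.072624-0.031694i
  [+0]  conj(Y_{1,0})(Ω₁) = +0.362428-0.000000i ; Y_{1,0}(Ω₂) = -0.069586+0.000000i ; Δ = -0.025220+0.000000i
  [+1]  conj(Y_{1,1})(Ω₁) = -0.223730+0.060284i ; Y_{1,1}(Ω₂) = +0.338219-0.050526i ; Δ = -0.072624+0.031694i
Σ over m = -0.170467+0.000000i; ×(4π/3) → -0.714052+0.000000i. Real part: -0.714052

-0.714052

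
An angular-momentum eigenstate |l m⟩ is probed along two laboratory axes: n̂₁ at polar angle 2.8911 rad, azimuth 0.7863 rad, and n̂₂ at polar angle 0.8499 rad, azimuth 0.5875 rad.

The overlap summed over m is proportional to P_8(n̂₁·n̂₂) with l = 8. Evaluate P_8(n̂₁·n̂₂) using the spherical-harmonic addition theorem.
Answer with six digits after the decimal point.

Summing Y*_{l m}(θ₁,φ₁)·Y_{l m}(θ₂,φ₂) over m ∈ [−8, 8]; prefactor 4π/(2·8+1) = 0.739198:
  [-8]  conj(Y_{8,-8})(Ω₁) = +0.000007+0.000000i ; Y_{8,-8}(Ω₂) = -0.000648+0.052269i ; Δ = -0.000000+0.000000i
  [-7]  conj(Y_{8,-7})(Ω₁) = -0.000082+0.000081i ; Y_{8,-7}(Ω₂) = -0.103720+0.151643i ; Δ = -0.000004-0.000021i
  [-6]  conj(Y_{8,-6})(Ω₁) = +0.000006-0.001142i ; Y_{8,-6}(Ω₂) = -0.347253+0.140071i ; Δ = +0.000158+0.000397i
  [-5]  conj(Y_{8,-5})(Ω₁) = +0.005749+0.005801i ; Y_{8,-5}(Ω₂) = -0.444501-0.092000i ; Δ = -0.002022-0.003108i
  [-4]  conj(Y_{8,-4})(Ω₁) = -0.043240-0.000156i ; Y_{8,-4}(Ω₂) = -0.152192-0.154090i ; Δ = +0.006557+0.006687i
  [-3]  conj(Y_{8,-3})(Ω₁) = +0.118360-0.117721i ; Y_{8,-3}(Ω₂) = +0.043068+0.221899i ; Δ = +0.031220+0.021194i
  [-2]  conj(Y_{8,-2})(Ω₁) = -0.000795+0.440621i ; Y_{8,-2}(Ω₂) = -0.136168+0.325879i ; Δ = -0.143481-0.060257i
  [-1]  conj(Y_{8,-1})(Ω₁) = -0.467128-0.467971i ; Y_{8,-1}(Ω₂) = +0.059197-0.039422i ; Δ = -0.046101-0.009288i
  [+0]  conj(Y_{8,0})(Ω₁) = +0.174646-0.000000i ; Y_{8,0}(Ω₂) = +0.362973+0.000000i ; Δ = +0.063392+0.000000i
  [+1]  conj(Y_{8,1})(Ω₁) = +0.467128-0.467971i ; Y_{8,1}(Ω₂) = -0.059197-0.039422i ; Δ = -0.046101+0.009288i
  [+2]  conj(Y_{8,2})(Ω₁) = -0.000795-0.440621i ; Y_{8,2}(Ω₂) = -0.136168-0.325879i ; Δ = -0.143481+0.060257i
  [+3]  conj(Y_{8,3})(Ω₁) = -0.118360-0.117721i ; Y_{8,3}(Ω₂) = -0.043068+0.221899i ; Δ = +0.031220-0.021194i
  [+4]  conj(Y_{8,4})(Ω₁) = -0.043240+0.000156i ; Y_{8,4}(Ω₂) = -0.152192+0.154090i ; Δ = +0.006557-0.006687i
  [+5]  conj(Y_{8,5})(Ω₁) = -0.005749+0.005801i ; Y_{8,5}(Ω₂) = +0.444501-0.092000i ; Δ = -0.002022+0.003108i
  [+6]  conj(Y_{8,6})(Ω₁) = +0.000006+0.001142i ; Y_{8,6}(Ω₂) = -0.347253-0.140071i ; Δ = +0.000158-0.000397i
  [+7]  conj(Y_{8,7})(Ω₁) = +0.000082+0.000081i ; Y_{8,7}(Ω₂) = +0.103720+0.151643i ; Δ = -0.000004+0.000021i
  [+8]  conj(Y_{8,8})(Ω₁) = +0.000007-0.000000i ; Y_{8,8}(Ω₂) = -0.000648-0.052269i ; Δ = -0.000000-0.000000i
Accumulated sum -0.243955-0.000000i; after 4π/(2l+1) scaling, -0.180331-0.000000i ⇒ P_8 = -0.180331

-0.180331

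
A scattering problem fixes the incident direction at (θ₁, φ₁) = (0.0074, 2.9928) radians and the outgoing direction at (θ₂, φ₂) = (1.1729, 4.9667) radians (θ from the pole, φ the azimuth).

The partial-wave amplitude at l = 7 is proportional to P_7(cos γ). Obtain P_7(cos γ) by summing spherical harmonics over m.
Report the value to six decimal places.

-0.051939

Expand P_7 via completeness: Σ_{m} conj(Y_{7,m}) at Ω₁ times Y_{7,m} at Ω₂ —
  term(m=-7) = (0.000000, -0.000000)   from Y*(Ω₁)=(-0.000000, 0.000000), Y(Ω₂)=(-0.276776, 0.058814)
  term(m=-6) = (0.000000, 0.000000)   from Y*(Ω₁)=(0.000000, -0.000000), Y(Ω₂)=(-0.019987, 0.444550)
  term(m=-5) = (-0.000000, 0.000000)   from Y*(Ω₁)=(-0.000000, 0.000000), Y(Ω₂)=(0.222211, 0.068553)
  term(m=-4) = (0.000000, 0.000000)   from Y*(Ω₁)=(0.000000, -0.000000), Y(Ω₂)=(-0.113171, 0.183124)
  term(m=-3) = (-0.000001, -0.000000)   from Y*(Ω₁)=(-0.000003, 0.000002), Y(Ω₂)=(0.220769, 0.230918)
  term(m=-2) = (-0.000025, 0.000026)   from Y*(Ω₁)=(0.000393, -0.000121), Y(Ω₂)=(-0.076864, 0.042856)
  term(m=-1) = (-0.003885, -0.009111)   from Y*(Ω₁)=(-0.029905, 0.004483), Y(Ω₂)=(0.082403, 0.317011)
  term(m=+0) = (-0.054174, 0.000000)   from Y*(Ω₁)=(1.091711, -0.000000), Y(Ω₂)=(-0.049623, 0.000000)
  term(m=+1) = (-0.003885, 0.009111)   from Y*(Ω₁)=(0.029905, 0.004483), Y(Ω₂)=(-0.082403, 0.317011)
  term(m=+2) = (-0.000025, -0.000026)   from Y*(Ω₁)=(0.000393, 0.000121), Y(Ω₂)=(-0.076864, -0.042856)
  term(m=+3) = (-0.000001, 0.000000)   from Y*(Ω₁)=(0.000003, 0.000002), Y(Ω₂)=(-0.220769, 0.230918)
  term(m=+4) = (0.000000, -0.000000)   from Y*(Ω₁)=(0.000000, 0.000000), Y(Ω₂)=(-0.113171, -0.183124)
  term(m=+5) = (-0.000000, -0.000000)   from Y*(Ω₁)=(0.000000, 0.000000), Y(Ω₂)=(-0.222211, 0.068553)
  term(m=+6) = (0.000000, -0.000000)   from Y*(Ω₁)=(0.000000, 0.000000), Y(Ω₂)=(-0.019987, -0.444550)
  term(m=+7) = (0.000000, 0.000000)   from Y*(Ω₁)=(0.000000, 0.000000), Y(Ω₂)=(0.276776, 0.058814)
Accumulated sum (-0.061997, 0.000000); after 4π/(2l+1) scaling, (-0.051939, 0.000000) ⇒ P_7 = -0.051939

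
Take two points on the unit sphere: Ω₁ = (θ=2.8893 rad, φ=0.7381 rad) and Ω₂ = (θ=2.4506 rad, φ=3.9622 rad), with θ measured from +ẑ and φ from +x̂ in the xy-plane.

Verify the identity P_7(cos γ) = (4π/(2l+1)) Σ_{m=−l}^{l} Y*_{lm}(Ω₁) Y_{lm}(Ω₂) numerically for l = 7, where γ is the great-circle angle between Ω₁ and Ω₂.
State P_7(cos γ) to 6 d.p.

Addition theorem: P_7(cos γ) = (4π/15) Σ_m Y*_{lm}(Ω₁) Y_{lm}(Ω₂), m = −7…7:
  m=-7: 0.00001 - 0.00003j × -0.01832 - 0.01096j = -0.00000 + 0.00000j  (running Σ = -0.00000 + 0.00000j)
  m=-6: 0.00012 + 0.00042j × -0.02026 - 0.09445j = 0.00004 - 0.00002j  (running Σ = 0.00004 - 0.00002j)
  m=-5: -0.00340 - 0.00208j × 0.14836 - 0.21257j = -0.00095 + 0.00041j  (running Σ = -0.00091 + 0.00039j)
  m=-4: 0.02490 - 0.00477j × 0.43596 - 0.06181j = 0.01056 - 0.00362j  (running Σ = 0.00965 - 0.00322j)
  m=-3: -0.06902 + 0.09203j × 0.31704 + 0.25626j = -0.04547 + 0.01149j  (running Σ = -0.03581 + 0.00826j)
  m=-2: -0.03352 - 0.35327j × 0.00037 + 0.00519j = 0.00182 - 0.00030j  (running Σ = -0.03399 + 0.00796j)
  m=-1: 0.47242 + 0.42972j × 0.26510 - 0.28446j = 0.24748 - 0.02047j  (running Σ = 0.21349 - 0.01250j)
  m=0: -0.31363 + 0.00000j × 0.13077 + 0.00000j = -0.04101 + 0.00000j  (running Σ = 0.17247 - 0.01250j)
  m=1: -0.47242 + 0.42972j × -0.26510 - 0.28446j = 0.24748 + 0.02047j  (running Σ = 0.41995 + 0.00796j)
  m=2: -0.03352 + 0.35327j × 0.00037 - 0.00519j = 0.00182 + 0.00030j  (running Σ = 0.42177 + 0.00826j)
  m=3: 0.06902 + 0.09203j × -0.31704 + 0.25626j = -0.04547 - 0.01149j  (running Σ = 0.37631 - 0.00322j)
  m=4: 0.02490 + 0.00477j × 0.43596 + 0.06181j = 0.01056 + 0.00362j  (running Σ = 0.38687 + 0.00039j)
  m=5: 0.00340 - 0.00208j × -0.14836 - 0.21257j = -0.00095 - 0.00041j  (running Σ = 0.38593 - 0.00002j)
  m=6: 0.00012 - 0.00042j × -0.02026 + 0.09445j = 0.00004 + 0.00002j  (running Σ = 0.38596 + 0.00000j)
  m=7: -0.00001 - 0.00003j × 0.01832 - 0.01096j = -0.00000 - 0.00000j  (running Σ = 0.38596 - 0.00000j)
Total Σ_m = 0.38596 - 0.00000j. Multiply by 0.837758: 0.32334 - 0.00000j. P_7(cos γ) = 0.323343

0.323343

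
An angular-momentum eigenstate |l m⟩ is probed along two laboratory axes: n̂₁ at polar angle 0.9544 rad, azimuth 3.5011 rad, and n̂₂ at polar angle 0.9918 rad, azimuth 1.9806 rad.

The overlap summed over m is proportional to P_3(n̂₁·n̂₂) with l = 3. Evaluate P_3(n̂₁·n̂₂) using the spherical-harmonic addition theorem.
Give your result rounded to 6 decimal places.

Summing Y*_{l m}(θ₁,φ₁)·Y_{l m}(θ₂,φ₂) over m ∈ [−3, 3]; prefactor 4π/(2·3+1) = 1.795196:
  [-3]  conj(Y_{3,-3})(Ω₁) = (-0.107130, -0.199752) ; Y_{3,-3}(Ω₂) = (0.230542, 0.081911) ; Δ = (-0.008336, -0.054826)
  [-2]  conj(Y_{3,-2})(Ω₁) = (0.295987, 0.259085) ; Y_{3,-2}(Ω₂) = (-0.267393, 0.286343) ; Δ = (-0.153332, 0.015476)
  [-1]  conj(Y_{3,-1})(Ω₁) = (-0.165631, -0.062251) ; Y_{3,-1}(Ω₂) = (-0.053571, -0.123322) ; Δ = (0.001196, 0.023761)
  [+0]  conj(Y_{3,0})(Ω₁) = (-0.286711, -0.000000) ; Y_{3,0}(Ω₂) = (-0.306896, 0.000000) ; Δ = (0.087991, 0.000000)
  [+1]  conj(Y_{3,1})(Ω₁) = (0.165631, -0.062251) ; Y_{3,1}(Ω₂) = (0.053571, -0.123322) ; Δ = (0.001196, -0.023761)
  [+2]  conj(Y_{3,2})(Ω₁) = (0.295987, -0.259085) ; Y_{3,2}(Ω₂) = (-0.267393, -0.286343) ; Δ = (-0.153332, -0.015476)
  [+3]  conj(Y_{3,3})(Ω₁) = (0.107130, -0.199752) ; Y_{3,3}(Ω₂) = (-0.230542, 0.081911) ; Δ = (-0.008336, 0.054826)
Accumulated sum (-0.232953, 0.000000); after 4π/(2l+1) scaling, (-0.418197, 0.000000) ⇒ P_3 = -0.418197

-0.418197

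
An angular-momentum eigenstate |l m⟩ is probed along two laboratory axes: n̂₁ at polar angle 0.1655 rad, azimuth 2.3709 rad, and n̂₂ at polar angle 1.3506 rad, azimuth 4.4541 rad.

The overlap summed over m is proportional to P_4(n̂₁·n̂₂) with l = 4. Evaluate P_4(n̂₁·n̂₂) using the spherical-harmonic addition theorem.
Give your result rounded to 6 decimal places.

0.306534

Addition theorem: P_4(cos γ) = (4π/9) Σ_m Y*_{lm}(Ω₁) Y_{lm}(Ω₂), m = −4…4:
  [-4]  conj(Y_{4,-4})(Ω₁) = (-0.000325, -0.000019) ; Y_{4,-4}(Ω₂) = (0.205518, 0.344698) ; Δ = (-0.000060, -0.000116)
  [-3]  conj(Y_{4,-3})(Ω₁) = (0.003727, 0.004072) ; Y_{4,-3}(Ω₂) = (0.177747, -0.181531) ; Δ = (0.001402, 0.000047)
  [-2]  conj(Y_{4,-2})(Ω₁) = (0.001551, -0.052728) ; Y_{4,-2}(Ω₂) = (0.184492, 0.104796) ; Δ = (0.005812, -0.009565)
  [-1]  conj(Y_{4,-1})(Ω₁) = (-0.210128, 0.204037) ; Y_{4,-1}(Ω₂) = (0.068668, -0.259919) ; Δ = (0.038604, 0.068627)
  [+0]  conj(Y_{4,0})(Ω₁) = (0.734166, -0.000000) ; Y_{4,0}(Ω₂) = (0.174380, 0.000000) ; Δ = (0.128024, 0.000000)
  [+1]  conj(Y_{4,1})(Ω₁) = (0.210128, 0.204037) ; Y_{4,1}(Ω₂) = (-0.068668, -0.259919) ; Δ = (0.038604, -0.068627)
  [+2]  conj(Y_{4,2})(Ω₁) = (0.001551, 0.052728) ; Y_{4,2}(Ω₂) = (0.184492, -0.104796) ; Δ = (0.005812, 0.009565)
  [+3]  conj(Y_{4,3})(Ω₁) = (-0.003727, 0.004072) ; Y_{4,3}(Ω₂) = (-0.177747, -0.181531) ; Δ = (0.001402, -0.000047)
  [+4]  conj(Y_{4,4})(Ω₁) = (-0.000325, 0.000019) ; Y_{4,4}(Ω₂) = (0.205518, -0.344698) ; Δ = (-0.000060, 0.000116)
Σ over m = (0.219539, -0.000000); ×(4π/9) → (0.306534, -0.000000). Real part: 0.306534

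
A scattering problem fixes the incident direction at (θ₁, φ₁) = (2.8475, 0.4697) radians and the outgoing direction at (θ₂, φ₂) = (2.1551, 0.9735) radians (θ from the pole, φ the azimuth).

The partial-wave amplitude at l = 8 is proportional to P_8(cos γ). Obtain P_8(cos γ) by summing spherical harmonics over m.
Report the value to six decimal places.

Term-by-term m-sum for l=8 (normalisation 4π/17 = 0.739198):
  m=-8: Y*=-0.00002 - 0.00001j  Y=0.00796 - 0.12049j  product -0.00000 + 0.00000j
  m=-7: Y*=0.00034 + 0.00005j  Y=-0.27540 + 0.16185j  product -0.00010 + 0.00004j
  m=-6: Y*=-0.00270 + 0.00090j  Y=0.40833 + 0.19333j  product -0.00128 - 0.00015j
  m=-5: Y*=0.01200 - 0.01219j  Y=-0.04376 - 0.27987j  product -0.00394 - 0.00283j
  m=-4: Y*=-0.02297 + 0.07220j  Y=0.10676 - 0.09994j  product 0.00476 + 0.01000j
  m=-3: Y*=-0.03903 - 0.23926j  Y=-0.35474 - 0.07973j  product -0.00523 + 0.08799j
  m=-2: Y*=0.30629 + 0.41886j  Y=0.01402 + 0.03549j  product -0.01057 + 0.01674j
  m=-1: Y*=-0.52048 - 0.26419j  Y=-0.19178 + 0.28195j  product 0.17430 - 0.09608j
  m=+0: Y*=-0.05740 + 0.00000j  Y=0.09077 + 0.00000j  product -0.00521 + 0.00000j
  m=+1: Y*=0.52048 - 0.26419j  Y=0.19178 + 0.28195j  product 0.17430 + 0.09608j
  m=+2: Y*=0.30629 - 0.41886j  Y=0.01402 - 0.03549j  product -0.01057 - 0.01674j
  m=+3: Y*=0.03903 - 0.23926j  Y=0.35474 - 0.07973j  product -0.00523 - 0.08799j
  m=+4: Y*=-0.02297 - 0.07220j  Y=0.10676 + 0.09994j  product 0.00476 - 0.01000j
  m=+5: Y*=-0.01200 - 0.01219j  Y=0.04376 - 0.27987j  product -0.00394 + 0.00283j
  m=+6: Y*=-0.00270 - 0.00090j  Y=0.40833 - 0.19333j  product -0.00128 + 0.00015j
  m=+7: Y*=-0.00034 + 0.00005j  Y=0.27540 + 0.16185j  product -0.00010 - 0.00004j
  m=+8: Y*=-0.00002 + 0.00001j  Y=0.00796 + 0.12049j  product -0.00000 - 0.00000j
Accumulated sum 0.31069 + 0.00000j; after 4π/(2l+1) scaling, 0.22966 + 0.00000j ⇒ P_8 = 0.229661

0.229661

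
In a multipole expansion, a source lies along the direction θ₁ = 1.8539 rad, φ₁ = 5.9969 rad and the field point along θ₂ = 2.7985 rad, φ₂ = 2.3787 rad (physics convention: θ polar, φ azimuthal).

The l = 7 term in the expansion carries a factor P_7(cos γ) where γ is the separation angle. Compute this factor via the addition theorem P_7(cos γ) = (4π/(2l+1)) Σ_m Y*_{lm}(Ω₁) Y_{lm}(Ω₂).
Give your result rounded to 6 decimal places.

0.052133

Summing Y*_{l m}(θ₁,φ₁)·Y_{l m}(θ₂,φ₂) over m ∈ [−7, 7]; prefactor 4π/(2·7+1) = 0.837758:
  m=-7: Y*=-0.15796 - 0.34152j  Y=-0.00014 + 0.00020j  product 0.00009 + 0.00002j
  m=-6: Y*=0.05996 + 0.40518j  Y=0.00034 + 0.00253j  product -0.00100 + 0.00029j
  m=-5: Y*=0.00060 - 0.00426j  Y=0.01302 + 0.01037j  product 0.00005 - 0.00005j
  m=-4: Y*=0.14287 - 0.31512j  Y=0.07518 - 0.00679j  product 0.00860 - 0.02466j
  m=-3: Y*=-0.08185 + 0.09486j  Y=0.15773 - 0.18061j  product 0.00422 + 0.02975j
  m=-2: Y*=-0.24681 + 0.15909j  Y=-0.02244 - 0.49828j  product 0.08481 + 0.11941j
  m=-1: Y*=0.16026 - 0.04718j  Y=-0.38260 - 0.36576j  product -0.07857 - 0.04057j
  m=+0: Y*=0.27536 + 0.00000j  Y=0.09379 + 0.00000j  product 0.02583 + 0.00000j
  m=+1: Y*=-0.16026 - 0.04718j  Y=0.38260 - 0.36576j  product -0.07857 + 0.04057j
  m=+2: Y*=-0.24681 - 0.15909j  Y=-0.02244 + 0.49828j  product 0.08481 - 0.11941j
  m=+3: Y*=0.08185 + 0.09486j  Y=-0.15773 - 0.18061j  product 0.00422 - 0.02975j
  m=+4: Y*=0.14287 + 0.31512j  Y=0.07518 + 0.00679j  product 0.00860 + 0.02466j
  m=+5: Y*=-0.00060 - 0.00426j  Y=-0.01302 + 0.01037j  product 0.00005 + 0.00005j
  m=+6: Y*=0.05996 - 0.40518j  Y=0.00034 - 0.00253j  product -0.00100 - 0.00029j
  m=+7: Y*=0.15796 - 0.34152j  Y=0.00014 + 0.00020j  product 0.00009 - 0.00002j
Accumulated sum 0.06223 + 0.00000j; after 4π/(2l+1) scaling, 0.05213 + 0.00000j ⇒ P_7 = 0.052133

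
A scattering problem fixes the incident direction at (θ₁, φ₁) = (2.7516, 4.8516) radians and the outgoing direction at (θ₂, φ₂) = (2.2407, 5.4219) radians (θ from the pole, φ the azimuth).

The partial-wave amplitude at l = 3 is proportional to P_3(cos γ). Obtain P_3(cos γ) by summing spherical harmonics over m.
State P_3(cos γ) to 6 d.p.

Addition theorem: P_3(cos γ) = (4π/7) Σ_m Y*_{lm}(Ω₁) Y_{lm}(Ω₂), m = −3…3:
  [-3]  conj(Y_{3,-3})(Ω₁) = (-0.009299, 0.020956) ; Y_{3,-3}(Ω₂) = (-0.170510, 0.106364) ; Δ = (-0.000643, -0.004562)
  [-2]  conj(Y_{3,-2})(Ω₁) = (0.131363, 0.037550) ; Y_{3,-2}(Ω₂) = (0.058953, -0.385437) ; Δ = (0.022217, -0.048418)
  [-1]  conj(Y_{3,-1})(Ω₁) = (0.055876, -0.398778) ; Y_{3,-1}(Ω₂) = (0.153098, 0.178294) ; Δ = (0.079654, -0.051090)
  [+0]  conj(Y_{3,0})(Ω₁) = (-0.440870, -0.000000) ; Y_{3,0}(Ω₂) = (0.248473, 0.000000) ; Δ = (-0.109545, -0.000000)
  [+1]  conj(Y_{3,1})(Ω₁) = (-0.055876, -0.398778) ; Y_{3,1}(Ω₂) = (-0.153098, 0.178294) ; Δ = (0.079654, 0.051090)
  [+2]  conj(Y_{3,2})(Ω₁) = (0.131363, -0.037550) ; Y_{3,2}(Ω₂) = (0.058953, 0.385437) ; Δ = (0.022217, 0.048418)
  [+3]  conj(Y_{3,3})(Ω₁) = (0.009299, 0.020956) ; Y_{3,3}(Ω₂) = (0.170510, 0.106364) ; Δ = (-0.000643, 0.004562)
Accumulated sum (0.092912, -0.000000); after 4π/(2l+1) scaling, (0.166795, -0.000000) ⇒ P_3 = 0.166795

0.166795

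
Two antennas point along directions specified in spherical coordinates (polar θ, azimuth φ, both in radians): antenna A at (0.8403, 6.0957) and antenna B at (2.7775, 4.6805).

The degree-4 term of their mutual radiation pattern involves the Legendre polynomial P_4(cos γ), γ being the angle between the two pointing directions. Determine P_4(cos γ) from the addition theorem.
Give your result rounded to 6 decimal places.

-0.393616

Addition theorem: P_4(cos γ) = (4π/9) Σ_m Y*_{lm}(Ω₁) Y_{lm}(Ω₂), m = −4…4:
  term(m=-4) = (0.000788, -0.000565)   from Y*(Ω₁)=(0.099668, -0.092839), Y(Ω₂)=(0.007058, 0.000905)
  term(m=-3) = (0.008203, 0.016278)   from Y*(Ω₁)=(0.291951, -0.184039), Y(Ω₂)=(-0.005045, 0.052575)
  term(m=-2) = (-0.081093, 0.026083)   from Y*(Ω₁)=(0.365503, -0.143859), Y(Ω₂)=(-0.216426, -0.013822)
  term(m=-1) = (-0.002079, -0.013254)   from Y*(Ω₁)=(0.026902, -0.005104), Y(Ω₂)=(0.015622, -0.489707)
  term(m=+0) = (-0.133543, -0.000000)   from Y*(Ω₁)=(-0.361668, -0.000000), Y(Ω₂)=(0.369242, 0.000000)
  term(m=+1) = (-0.002079, 0.013254)   from Y*(Ω₁)=(-0.026902, -0.005104), Y(Ω₂)=(-0.015622, -0.489707)
  term(m=+2) = (-0.081093, -0.026083)   from Y*(Ω₁)=(0.365503, 0.143859), Y(Ω₂)=(-0.216426, 0.013822)
  term(m=+3) = (0.008203, -0.016278)   from Y*(Ω₁)=(-0.291951, -0.184039), Y(Ω₂)=(0.005045, 0.052575)
  term(m=+4) = (0.000788, 0.000565)   from Y*(Ω₁)=(0.099668, 0.092839), Y(Ω₂)=(0.007058, -0.000905)
Σ over m = (-0.281906, -0.000000); ×(4π/9) → (-0.393616, -0.000000). Real part: -0.393616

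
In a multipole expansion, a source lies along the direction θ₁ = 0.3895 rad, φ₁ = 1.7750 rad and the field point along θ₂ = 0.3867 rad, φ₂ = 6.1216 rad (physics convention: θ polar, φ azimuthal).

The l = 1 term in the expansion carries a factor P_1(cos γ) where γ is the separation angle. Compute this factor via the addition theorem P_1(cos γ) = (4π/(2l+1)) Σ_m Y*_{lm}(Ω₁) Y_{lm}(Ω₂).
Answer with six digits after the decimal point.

Term-by-term m-sum for l=1 (normalisation 4π/3 = 4.188790):
  m=-1: Y*=-0.02660 + 0.12847j  Y=0.12860 + 0.02096j  product -0.00611 + 0.01596j
  m=+0: Y*=0.45201 + 0.00000j  Y=0.45252 + 0.00000j  product 0.20454 + 0.00000j
  m=+1: Y*=0.02660 + 0.12847j  Y=-0.12860 + 0.02096j  product -0.00611 - 0.01596j
Total Σ_m = 0.19231 + 0.00000j. Multiply by 4.188790: 0.80557 + 0.00000j. P_1(cos γ) = 0.805565

0.805565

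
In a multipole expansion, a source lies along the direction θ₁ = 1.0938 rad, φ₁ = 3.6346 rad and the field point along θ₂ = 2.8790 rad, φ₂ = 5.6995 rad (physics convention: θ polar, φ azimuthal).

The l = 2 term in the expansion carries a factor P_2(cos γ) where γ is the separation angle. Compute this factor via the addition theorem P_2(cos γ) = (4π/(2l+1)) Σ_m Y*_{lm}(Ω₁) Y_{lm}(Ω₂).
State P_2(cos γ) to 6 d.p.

Term-by-term m-sum for l=2 (normalisation 4π/5 = 2.513274):
  m=-2: Y*=(0.168284, 0.254197)  Y=(0.010218, 0.023939)  product (-0.004366, 0.006626)
  m=-1: Y*=(-0.277572, -0.149128)  Y=(-0.161603, -0.106731)  product (0.028940, 0.053725)
  m=+0: Y*=(-0.115952, -0.000000)  Y=(0.567026, 0.000000)  product (-0.065748, -0.000000)
  m=+1: Y*=(0.277572, -0.149128)  Y=(0.161603, -0.106731)  product (0.028940, -0.053725)
  m=+2: Y*=(0.168284, -0.254197)  Y=(0.010218, -0.023939)  product (-0.004366, -0.006626)
Accumulated sum (-0.016599, 0.000000); after 4π/(2l+1) scaling, (-0.041718, 0.000000) ⇒ P_2 = -0.041718

-0.041718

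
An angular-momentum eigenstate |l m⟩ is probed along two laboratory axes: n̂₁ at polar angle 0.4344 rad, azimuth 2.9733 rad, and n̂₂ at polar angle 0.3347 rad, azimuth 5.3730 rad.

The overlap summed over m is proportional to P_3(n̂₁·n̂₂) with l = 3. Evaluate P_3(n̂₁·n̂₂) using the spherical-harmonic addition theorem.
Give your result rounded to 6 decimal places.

Term-by-term m-sum for l=3 (normalisation 4π/7 = 1.795196):
  term(m=-3) = +0.000280-0.000365i   from Y*(Ω₁)=-0.027222+0.015045i, Y(Ω₂)=-0.013557+0.005909i
  term(m=-2) = +0.001486+0.017039i   from Y*(Ω₁)=+0.154996-0.054233i, Y(Ω₂)=-0.025726+0.100929i
  term(m=-1) = -0.114719-0.105148i   from Y*(Ω₁)=-0.417617+0.070953i, Y(Ω₂)=+0.225415+0.290078i
  term(m=+0) = +0.194188+0.000000i   from Y*(Ω₁)=+0.377229-0.000000i, Y(Ω₂)=+0.514775+0.000000i
  term(m=+1) = -0.114719+0.105148i   from Y*(Ω₁)=+0.417617+0.070953i, Y(Ω₂)=-0.225415+0.290078i
  term(m=+2) = +0.001486-0.017039i   from Y*(Ω₁)=+0.154996+0.054233i, Y(Ω₂)=-0.025726-0.100929i
  term(m=+3) = +0.000280+0.000365i   from Y*(Ω₁)=+0.027222+0.015045i, Y(Ω₂)=+0.013557+0.005909i
Accumulated sum -0.031717-0.000000i; after 4π/(2l+1) scaling, -0.056939-0.000000i ⇒ P_3 = -0.056939

-0.056939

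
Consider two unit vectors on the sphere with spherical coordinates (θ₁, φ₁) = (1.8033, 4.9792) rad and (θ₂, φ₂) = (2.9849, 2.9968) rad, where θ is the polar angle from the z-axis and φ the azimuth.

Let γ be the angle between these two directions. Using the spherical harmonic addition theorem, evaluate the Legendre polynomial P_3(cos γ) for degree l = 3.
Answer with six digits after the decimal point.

-0.238648

Summing Y*_{l m}(θ₁,φ₁)·Y_{l m}(θ₂,φ₂) over m ∈ [−3, 3]; prefactor 4π/(2·3+1) = 1.795196:
  m=-3: Y*=-0.27590 + 0.26772j  Y=-0.00144 - 0.00067j  product 0.00058 - 0.00020j
  m=-2: Y*=0.19198 + 0.11342j  Y=-0.02356 - 0.00702j  product -0.00373 - 0.00402j
  m=-1: Y*=-0.06091 + 0.22283j  Y=-0.19354 - 0.02822j  product 0.01808 - 0.04141j
  m=+0: Y*=0.23513 + 0.00000j  Y=-0.69233 + 0.00000j  product -0.16279 + 0.00000j
  m=+1: Y*=0.06091 + 0.22283j  Y=0.19354 - 0.02822j  product 0.01808 + 0.04141j
  m=+2: Y*=0.19198 - 0.11342j  Y=-0.02356 + 0.00702j  product -0.00373 + 0.00402j
  m=+3: Y*=0.27590 + 0.26772j  Y=0.00144 - 0.00067j  product 0.00058 + 0.00020j
Total Σ_m = -0.13294 + 0.00000j. Multiply by 1.795196: -0.23865 + 0.00000j. P_3(cos γ) = -0.238648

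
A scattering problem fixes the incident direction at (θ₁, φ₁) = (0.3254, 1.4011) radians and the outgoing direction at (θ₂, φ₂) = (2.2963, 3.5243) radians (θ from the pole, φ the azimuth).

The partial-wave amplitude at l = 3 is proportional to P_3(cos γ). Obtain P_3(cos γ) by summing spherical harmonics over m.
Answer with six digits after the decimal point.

0.058797

Expand P_3 via completeness: Σ_{m} conj(Y_{3,m}) at Ω₁ times Y_{3,m} at Ω₂ —
  m=-3: -0.006644-0.011903i × -0.071673+0.159351i = +0.002373-0.000206i  (running Σ = +0.002373-0.000206i)
  m=-2: -0.093321+0.032947i × -0.273704+0.262978i = +0.016878-0.033559i  (running Σ = +0.019251-0.033765i)
  m=-1: +0.060878+0.355294i × -0.269439+0.108464i = -0.054940-0.089127i  (running Σ = -0.035689-0.122892i)
  m=0: +0.526500-0.000000i × +0.197778+0.000000i = +0.104130+0.000000i  (running Σ = +0.068441-0.122892i)
  m=1: -0.060878+0.355294i × +0.269439+0.108464i = -0.054940+0.089127i  (running Σ = +0.013502-0.033765i)
  m=2: -0.093321-0.032947i × -0.273704-0.262978i = +0.016878+0.033559i  (running Σ = +0.030380-0.000206i)
  m=3: +0.006644-0.011903i × +0.071673+0.159351i = +0.002373+0.000206i  (running Σ = +0.032753+0.000000i)
Σ over m = +0.032753+0.000000i; ×(4π/7) → +0.058797+0.000000i. Real part: 0.058797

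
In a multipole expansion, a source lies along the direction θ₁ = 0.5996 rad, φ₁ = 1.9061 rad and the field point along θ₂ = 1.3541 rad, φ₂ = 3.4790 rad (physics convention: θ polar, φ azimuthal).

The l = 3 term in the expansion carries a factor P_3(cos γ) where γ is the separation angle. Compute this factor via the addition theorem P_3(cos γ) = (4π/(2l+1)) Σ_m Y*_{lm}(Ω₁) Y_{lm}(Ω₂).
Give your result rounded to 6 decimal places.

-0.250801

Summing Y*_{l m}(θ₁,φ₁)·Y_{l m}(θ₂,φ₂) over m ∈ [−3, 3]; prefactor 4π/(2·3+1) = 1.795196:
  term(m=-3) = 0.00018 + 0.02914j   from Y*(Ω₁)=0.06333 - 0.04014j, Y(Ω₂)=-0.20597 + 0.32956j
  term(m=-2) = -0.05631 + 0.00024j   from Y*(Ω₁)=-0.21049 - 0.16697j, Y(Ω₂)=0.16364 - 0.13093j
  term(m=-1) = 0.00022 + 0.10656j   from Y*(Ω₁)=-0.14449 + 0.41466j, Y(Ω₂)=0.22899 - 0.08033j
  term(m=+0) = -0.02791 + 0.00000j   from Y*(Ω₁)=0.12562 + 0.00000j, Y(Ω₂)=-0.22216 + 0.00000j
  term(m=+1) = 0.00022 - 0.10656j   from Y*(Ω₁)=0.14449 + 0.41466j, Y(Ω₂)=-0.22899 - 0.08033j
  term(m=+2) = -0.05631 - 0.00024j   from Y*(Ω₁)=-0.21049 + 0.16697j, Y(Ω₂)=0.16364 + 0.13093j
  term(m=+3) = 0.00018 - 0.02914j   from Y*(Ω₁)=-0.06333 - 0.04014j, Y(Ω₂)=0.20597 + 0.32956j
Total Σ_m = -0.13971 - 0.00000j. Multiply by 1.795196: -0.25080 - 0.00000j. P_3(cos γ) = -0.250801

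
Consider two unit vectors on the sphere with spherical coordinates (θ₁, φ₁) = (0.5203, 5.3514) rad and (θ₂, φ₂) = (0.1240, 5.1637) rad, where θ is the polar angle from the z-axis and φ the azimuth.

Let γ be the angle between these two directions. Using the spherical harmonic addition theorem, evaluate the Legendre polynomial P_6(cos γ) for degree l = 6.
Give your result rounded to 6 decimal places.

-0.096505

Addition theorem: P_6(cos γ) = (4π/13) Σ_m Y*_{lm}(Ω₁) Y_{lm}(Ω₂), m = −6…6:
  m=-6: +0.005613+0.004656i × +0.000002+0.000001i = +0.000000+0.000000i  (running Σ = +0.000000+0.000000i)
  m=-5: -0.002356+0.044029i × +0.000037-0.000030i = +0.000001+0.000002i  (running Σ = +0.000001+0.000002i)
  m=-4: -0.132248+0.087697i × -0.000191-0.000798i = +0.000095+0.000089i  (running Σ = +0.000096+0.000091i)
  m=-3: -0.344993-0.124463i × -0.009354-0.002061i = +0.002970+0.001875i  (running Σ = +0.003067+0.001966i)
  m=-2: -0.142935-0.474179i × -0.047146+0.059732i = +0.035063+0.013818i  (running Σ = +0.038130+0.015784i)
  m=-1: +0.118530-0.159528i × +0.164448+0.339297i = +0.073619+0.013983i  (running Σ = +0.111749+0.029766i)
  m=0: -0.376271-0.000000i × +0.859308+0.000000i = -0.323333-0.000000i  (running Σ = -0.211584+0.029766i)
  m=1: -0.118530-0.159528i × -0.164448+0.339297i = +0.073619-0.013983i  (running Σ = -0.137965+0.015784i)
  m=2: -0.142935+0.474179i × -0.047146-0.059732i = +0.035063-0.013818i  (running Σ = -0.102902+0.001966i)
  m=3: +0.344993-0.124463i × +0.009354-0.002061i = +0.002970-0.001875i  (running Σ = -0.099932+0.000091i)
  m=4: -0.132248-0.087697i × -0.000191+0.000798i = +0.000095-0.000089i  (running Σ = -0.099836+0.000002i)
  m=5: +0.002356+0.044029i × -0.000037-0.000030i = +0.000001-0.000002i  (running Σ = -0.099835+0.000000i)
  m=6: +0.005613-0.004656i × +0.000002-0.000001i = +0.000000-0.000000i  (running Σ = -0.099835-0.000000i)
Σ over m = -0.099835-0.000000i; ×(4π/13) → -0.096505-0.000000i. Real part: -0.096505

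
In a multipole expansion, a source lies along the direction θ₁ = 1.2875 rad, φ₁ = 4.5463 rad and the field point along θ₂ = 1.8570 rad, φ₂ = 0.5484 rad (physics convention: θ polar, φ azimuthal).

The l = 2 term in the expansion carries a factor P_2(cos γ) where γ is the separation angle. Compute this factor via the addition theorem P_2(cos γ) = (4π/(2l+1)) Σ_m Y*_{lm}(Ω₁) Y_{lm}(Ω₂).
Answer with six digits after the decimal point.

0.198577

Addition theorem: P_2(cos γ) = (4π/5) Σ_m Y*_{lm}(Ω₁) Y_{lm}(Ω₂), m = −2…2:
  m=-2: -0.33663 + 0.11612j × 0.16226 - 0.31630j = -0.01789 + 0.12532j  (running Σ = -0.01789 + 0.12532j)
  m=-1: -0.03428 - 0.20448j × -0.17855 + 0.10908j = 0.02842 + 0.03277j  (running Σ = 0.01053 + 0.15809j)
  m=0: -0.24146 + 0.00000j × -0.23998 + 0.00000j = 0.05795 + 0.00000j  (running Σ = 0.06848 + 0.15809j)
  m=1: 0.03428 - 0.20448j × 0.17855 + 0.10908j = 0.02842 - 0.03277j  (running Σ = 0.09690 + 0.12532j)
  m=2: -0.33663 - 0.11612j × 0.16226 + 0.31630j = -0.01789 - 0.12532j  (running Σ = 0.07901 + 0.00000j)
Accumulated sum 0.07901 + 0.00000j; after 4π/(2l+1) scaling, 0.19858 + 0.00000j ⇒ P_2 = 0.198577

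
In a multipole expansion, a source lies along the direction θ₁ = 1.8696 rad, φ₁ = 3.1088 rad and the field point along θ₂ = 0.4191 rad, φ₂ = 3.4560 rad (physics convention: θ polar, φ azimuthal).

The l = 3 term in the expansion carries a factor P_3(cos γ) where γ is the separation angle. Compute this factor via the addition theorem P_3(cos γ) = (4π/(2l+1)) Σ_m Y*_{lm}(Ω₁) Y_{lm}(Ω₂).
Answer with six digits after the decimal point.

-0.142932

Addition theorem: P_3(cos γ) = (4π/7) Σ_m Y*_{lm}(Ω₁) Y_{lm}(Ω₂), m = −3…3:
  m=-3: (-0.362422, 0.035770) × (-0.016509, 0.022759) = (0.005169, -0.008839)  (running Σ = (0.005169, -0.008839))
  m=-2: (-0.274187, 0.018008) × (0.125023, -0.090930) = (-0.032642, 0.027183)  (running Σ = (-0.027473, 0.018344))
  m=-1: (0.174940, -0.005739) × (-0.396715, 0.129009) = (-0.068661, 0.024846)  (running Σ = (-0.096134, 0.043190))
  m=0: (0.281965, -0.000000) × (0.399513, 0.000000) = (0.112649, 0.000000)  (running Σ = (0.016515, 0.043190))
  m=1: (-0.174940, -0.005739) × (0.396715, 0.129009) = (-0.068661, -0.024846)  (running Σ = (-0.052146, 0.018344))
  m=2: (-0.274187, -0.018008) × (0.125023, 0.090930) = (-0.032642, -0.027183)  (running Σ = (-0.084789, -0.008839))
  m=3: (0.362422, 0.035770) × (0.016509, 0.022759) = (0.005169, 0.008839)  (running Σ = (-0.079619, 0.000000))
Accumulated sum (-0.079619, 0.000000); after 4π/(2l+1) scaling, (-0.142932, 0.000000) ⇒ P_3 = -0.142932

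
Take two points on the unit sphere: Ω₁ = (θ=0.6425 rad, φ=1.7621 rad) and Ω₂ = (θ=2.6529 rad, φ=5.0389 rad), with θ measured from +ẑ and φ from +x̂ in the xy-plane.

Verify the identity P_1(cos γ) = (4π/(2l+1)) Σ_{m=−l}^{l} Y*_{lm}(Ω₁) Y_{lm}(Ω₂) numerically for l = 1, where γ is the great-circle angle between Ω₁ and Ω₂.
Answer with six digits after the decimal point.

-0.985628

Term-by-term m-sum for l=1 (normalisation 4π/3 = 4.188790):
  m=-1: (-0.039363, 0.203243) × (0.052024, 0.153630) = (-0.033272, 0.004526)  (running Σ = (-0.033272, 0.004526))
  m=0: (0.391175, -0.000000) × (-0.431410, 0.000000) = (-0.168757, 0.000000)  (running Σ = (-0.202029, 0.004526))
  m=1: (0.039363, 0.203243) × (-0.052024, 0.153630) = (-0.033272, -0.004526)  (running Σ = (-0.235301, 0.000000))
Accumulated sum (-0.235301, 0.000000); after 4π/(2l+1) scaling, (-0.985628, 0.000000) ⇒ P_1 = -0.985628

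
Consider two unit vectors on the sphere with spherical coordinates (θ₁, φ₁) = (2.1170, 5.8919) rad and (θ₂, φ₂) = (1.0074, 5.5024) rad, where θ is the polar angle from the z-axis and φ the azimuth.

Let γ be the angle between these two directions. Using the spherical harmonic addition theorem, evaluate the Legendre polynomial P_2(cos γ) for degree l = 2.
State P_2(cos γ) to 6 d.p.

-0.270786

Addition theorem: P_2(cos γ) = (4π/5) Σ_m Y*_{lm}(Ω₁) Y_{lm}(Ω₂), m = −2…2:
  term(m=-2) = +0.055416+0.054711i   from Y*(Ω₁)=+0.200001-0.198873i, Y(Ω₂)=+0.002547+0.276089i
  term(m=-1) = -0.110655-0.045421i   from Y*(Ω₁)=-0.316993+0.130778i, Y(Ω₂)=+0.247789+0.245513i
  term(m=+0) = +0.002735+0.000000i   from Y*(Ω₁)=-0.060090-0.000000i, Y(Ω₂)=-0.045523+0.000000i
  term(m=+1) = -0.110655+0.045421i   from Y*(Ω₁)=+0.316993+0.130778i, Y(Ω₂)=-0.247789+0.245513i
  term(m=+2) = +0.055416-0.054711i   from Y*(Ω₁)=+0.200001+0.198873i, Y(Ω₂)=+0.002547-0.276089i
Total Σ_m = -0.107742+0.000000i. Multiply by 2.513274: -0.270786+0.000000i. P_2(cos γ) = -0.270786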